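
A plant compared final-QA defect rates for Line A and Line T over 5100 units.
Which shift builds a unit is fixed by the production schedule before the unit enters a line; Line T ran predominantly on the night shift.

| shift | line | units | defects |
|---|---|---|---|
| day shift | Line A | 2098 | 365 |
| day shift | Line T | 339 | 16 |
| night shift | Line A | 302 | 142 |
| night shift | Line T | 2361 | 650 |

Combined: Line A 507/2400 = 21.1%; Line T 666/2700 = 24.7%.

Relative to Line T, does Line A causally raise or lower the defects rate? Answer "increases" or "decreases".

increases

Line T is lower inside every shift stratum but Line A is lower in aggregate. Whether to stratify depends on how shift relates to the line.
Since shift is a pre-existing factor (not a product of the line) and it affects the outcome on its own, it is a confounder. The stratified rates, not the pooled rate, identify the causal effect.
Within each level — day shift: 17.4% vs 4.7%; night shift: 47.0% vs 27.5% — Line T is lower every time.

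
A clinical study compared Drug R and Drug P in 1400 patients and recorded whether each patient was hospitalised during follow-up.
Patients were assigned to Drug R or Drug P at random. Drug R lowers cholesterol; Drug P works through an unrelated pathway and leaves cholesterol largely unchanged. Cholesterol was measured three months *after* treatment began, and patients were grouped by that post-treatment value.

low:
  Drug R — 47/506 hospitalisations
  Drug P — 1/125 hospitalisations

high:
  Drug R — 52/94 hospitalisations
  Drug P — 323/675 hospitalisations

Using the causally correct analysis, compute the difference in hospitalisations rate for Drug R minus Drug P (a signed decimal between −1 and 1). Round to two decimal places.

Drug P is lower inside every cholesterol stratum but Drug R is lower in aggregate. Whether to stratify depends on how cholesterol relates to the drug.
Stratifying would compare drugs among patients the drugs themselves sorted into cholesterol groups — a form of selection on an intermediate. The unconditioned pooled rates give the total causal effect.
The causal difference is the pooled difference: 0.165 − 0.405 = -0.240.

-0.24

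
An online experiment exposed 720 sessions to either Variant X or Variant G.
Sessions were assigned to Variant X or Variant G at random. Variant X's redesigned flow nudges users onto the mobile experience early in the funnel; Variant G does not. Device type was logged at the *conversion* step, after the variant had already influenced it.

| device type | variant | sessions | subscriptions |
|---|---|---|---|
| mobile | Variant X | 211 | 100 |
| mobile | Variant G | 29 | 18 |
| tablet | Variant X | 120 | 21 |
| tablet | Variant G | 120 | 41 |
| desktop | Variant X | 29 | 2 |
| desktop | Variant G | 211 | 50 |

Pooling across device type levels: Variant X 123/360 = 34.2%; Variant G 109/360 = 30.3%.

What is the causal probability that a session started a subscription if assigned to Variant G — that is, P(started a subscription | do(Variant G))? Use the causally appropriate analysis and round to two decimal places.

Because the variant influences device type, device type is a post-treatment mediator, not a confounder. Stratifying on it would bias the estimate; the causal effect is the crude pooled difference.
So P(outcome | do(Variant G)) is just the pooled rate for Variant G: 109/360 = 0.303.

0.30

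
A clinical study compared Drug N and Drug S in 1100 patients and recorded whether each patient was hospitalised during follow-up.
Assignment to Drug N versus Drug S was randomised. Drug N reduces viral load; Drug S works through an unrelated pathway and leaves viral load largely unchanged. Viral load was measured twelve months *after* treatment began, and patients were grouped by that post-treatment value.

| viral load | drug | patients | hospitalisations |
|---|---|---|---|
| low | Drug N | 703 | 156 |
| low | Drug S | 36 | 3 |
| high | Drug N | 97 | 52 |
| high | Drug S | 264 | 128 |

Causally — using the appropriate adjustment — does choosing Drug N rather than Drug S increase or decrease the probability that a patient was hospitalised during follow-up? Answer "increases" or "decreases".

decreases

The stratified and pooled comparisons disagree (Drug S wins within each viral load; Drug N wins overall), so the answer turns on the causal role of viral load.
Because the drug influences viral load, viral load is a post-treatment mediator, not a confounder. Stratifying on it would bias the estimate; the causal effect is the crude pooled difference.
Pooled: Drug N 26.0% vs Drug S 43.7%; Drug N is lower overall.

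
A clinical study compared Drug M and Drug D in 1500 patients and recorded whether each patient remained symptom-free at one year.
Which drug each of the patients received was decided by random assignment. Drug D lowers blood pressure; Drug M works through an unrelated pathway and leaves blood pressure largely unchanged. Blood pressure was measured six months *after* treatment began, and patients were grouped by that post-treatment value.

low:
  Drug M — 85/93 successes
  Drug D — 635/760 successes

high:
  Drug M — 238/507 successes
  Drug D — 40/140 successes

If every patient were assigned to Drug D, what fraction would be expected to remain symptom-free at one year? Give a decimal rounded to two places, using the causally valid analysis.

0.75

Blood pressure is downstream of the drug. One should not condition on a consequence of treatment, so the overall rates are the right comparison.
So P(outcome | do(Drug D)) is just the pooled rate for Drug D: 675/900 = 0.750.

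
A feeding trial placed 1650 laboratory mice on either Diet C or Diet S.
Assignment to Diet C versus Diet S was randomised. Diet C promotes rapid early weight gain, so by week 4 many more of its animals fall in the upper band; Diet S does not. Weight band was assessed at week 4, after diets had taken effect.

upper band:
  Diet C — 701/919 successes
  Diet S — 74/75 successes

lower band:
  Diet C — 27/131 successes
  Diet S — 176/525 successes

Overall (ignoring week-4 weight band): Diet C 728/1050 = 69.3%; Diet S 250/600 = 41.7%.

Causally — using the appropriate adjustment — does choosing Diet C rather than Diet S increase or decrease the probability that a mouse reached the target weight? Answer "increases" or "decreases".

The stratified and pooled comparisons disagree (Diet S wins within each week-4 weight band; Diet C wins overall), so the answer turns on the causal role of week-4 weight band.
Because the diet influences week-4 weight band, week-4 weight band is a post-treatment mediator, not a confounder. Stratifying on it would bias the estimate; the causal effect is the crude pooled difference.
Pooled: Diet C 69.3% vs Diet S 41.7%; Diet C is higher overall.

increases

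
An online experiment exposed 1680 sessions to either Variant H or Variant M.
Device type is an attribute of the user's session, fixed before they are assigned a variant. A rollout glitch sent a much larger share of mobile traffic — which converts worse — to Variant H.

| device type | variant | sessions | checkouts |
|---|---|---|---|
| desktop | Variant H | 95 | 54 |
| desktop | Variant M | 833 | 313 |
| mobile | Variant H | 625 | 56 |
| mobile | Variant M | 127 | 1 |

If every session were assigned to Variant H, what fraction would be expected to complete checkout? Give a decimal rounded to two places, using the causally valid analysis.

The stratified and pooled comparisons disagree (Variant H wins within each device type; Variant M wins overall), so the answer turns on the causal role of device type.
Device type differs across variants for reasons unrelated to any effect of the variant itself, and it separately predicts the outcome — a classic confounder. We must compare within device type levels.
Standardising Variant H to the population device type mix: 0.552·54/95 + 0.448·56/625 = 0.354.

0.35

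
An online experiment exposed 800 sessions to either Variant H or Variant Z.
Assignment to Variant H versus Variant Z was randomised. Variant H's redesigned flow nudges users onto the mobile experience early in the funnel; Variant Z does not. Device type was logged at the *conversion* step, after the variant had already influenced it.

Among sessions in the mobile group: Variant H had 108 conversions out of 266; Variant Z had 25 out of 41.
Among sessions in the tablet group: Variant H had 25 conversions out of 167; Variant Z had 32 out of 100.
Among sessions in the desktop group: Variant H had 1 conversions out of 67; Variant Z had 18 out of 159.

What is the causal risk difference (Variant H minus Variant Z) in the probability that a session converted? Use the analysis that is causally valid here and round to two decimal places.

+0.02

Within every device type level Variant Z has the higher rate, yet pooled Variant H does — Simpson's reversal.
The distribution of device type is itself part of what the variant does — it is an intermediate outcome. Holding it fixed would remove that part of the effect; the total effect is the pooled difference.
The causal difference is the pooled difference: 0.268 − 0.250 = +0.018.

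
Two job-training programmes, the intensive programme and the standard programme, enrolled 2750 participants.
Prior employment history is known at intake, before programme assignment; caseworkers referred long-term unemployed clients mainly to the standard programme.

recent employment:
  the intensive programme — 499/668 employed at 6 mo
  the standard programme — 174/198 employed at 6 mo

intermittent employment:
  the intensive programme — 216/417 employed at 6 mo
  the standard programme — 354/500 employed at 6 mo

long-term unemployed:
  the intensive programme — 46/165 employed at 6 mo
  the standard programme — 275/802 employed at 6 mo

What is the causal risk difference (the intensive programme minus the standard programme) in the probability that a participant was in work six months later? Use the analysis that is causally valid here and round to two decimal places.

-0.13

The imbalance in prior employment history arose from how participants were allocated, not from anything the programme did; and prior employment history independently affects the outcome. The pooled gap is confounded — condition on prior employment history.
Adjusting over the population distribution of prior employment history: 0.315·(0.747−0.879) + 0.333·(0.518−0.708) + 0.352·(0.279−0.343) = -0.127.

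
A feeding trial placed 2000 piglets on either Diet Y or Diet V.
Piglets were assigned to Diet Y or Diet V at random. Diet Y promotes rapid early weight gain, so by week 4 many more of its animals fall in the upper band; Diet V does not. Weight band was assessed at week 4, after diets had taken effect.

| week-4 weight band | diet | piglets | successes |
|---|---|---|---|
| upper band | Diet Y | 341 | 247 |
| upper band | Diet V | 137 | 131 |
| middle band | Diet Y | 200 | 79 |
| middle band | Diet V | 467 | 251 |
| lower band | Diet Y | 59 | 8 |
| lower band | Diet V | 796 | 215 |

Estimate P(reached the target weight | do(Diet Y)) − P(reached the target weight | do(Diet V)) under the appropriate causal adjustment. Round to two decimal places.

Diet V is higher inside every week-4 weight band stratum but Diet Y is higher in aggregate. Whether to stratify depends on how week-4 weight band relates to the diet.
Week-4 weight band here is a post-treatment variable shaped by the diet; conditioning on it would introduce bias rather than remove it. The overall comparison is the causal one.
The causal difference is the pooled difference: 0.557 − 0.426 = +0.130.

+0.13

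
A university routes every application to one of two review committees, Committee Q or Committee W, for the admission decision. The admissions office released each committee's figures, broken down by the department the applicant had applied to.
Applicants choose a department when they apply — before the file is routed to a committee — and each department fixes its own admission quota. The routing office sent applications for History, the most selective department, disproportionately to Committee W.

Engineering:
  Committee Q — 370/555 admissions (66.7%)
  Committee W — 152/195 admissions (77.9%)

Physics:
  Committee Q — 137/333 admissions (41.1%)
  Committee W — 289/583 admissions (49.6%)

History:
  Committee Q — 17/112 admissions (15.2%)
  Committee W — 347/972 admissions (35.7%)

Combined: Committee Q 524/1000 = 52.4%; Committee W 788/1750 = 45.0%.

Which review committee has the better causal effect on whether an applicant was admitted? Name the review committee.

The stratified and pooled comparisons disagree (Committee W wins within each department; Committee Q wins overall), so the answer turns on the causal role of department.
Since department is a pre-existing factor (not a product of the review committee) and it affects the outcome on its own, it is a confounder. The stratified rates, not the pooled rate, identify the causal effect.
Within each level — Engineering: 66.7% vs 77.9%; Physics: 41.1% vs 49.6%; History: 15.2% vs 35.7% — Committee W is higher every time.

Committee W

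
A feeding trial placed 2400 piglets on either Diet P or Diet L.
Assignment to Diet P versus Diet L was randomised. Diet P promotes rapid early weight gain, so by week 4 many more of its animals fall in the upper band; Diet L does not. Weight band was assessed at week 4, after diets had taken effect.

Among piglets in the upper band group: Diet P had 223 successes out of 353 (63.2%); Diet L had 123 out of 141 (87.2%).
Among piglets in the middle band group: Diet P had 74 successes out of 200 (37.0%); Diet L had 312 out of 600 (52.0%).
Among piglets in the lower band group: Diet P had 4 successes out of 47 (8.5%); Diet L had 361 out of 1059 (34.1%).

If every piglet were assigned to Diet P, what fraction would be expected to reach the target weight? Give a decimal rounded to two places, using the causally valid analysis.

Because the diet influences week-4 weight band, week-4 weight band is a post-treatment mediator, not a confounder. Stratifying on it would bias the estimate; the causal effect is the crude pooled difference.
So P(outcome | do(Diet P)) is just the pooled rate for Diet P: 301/600 = 0.502.

0.50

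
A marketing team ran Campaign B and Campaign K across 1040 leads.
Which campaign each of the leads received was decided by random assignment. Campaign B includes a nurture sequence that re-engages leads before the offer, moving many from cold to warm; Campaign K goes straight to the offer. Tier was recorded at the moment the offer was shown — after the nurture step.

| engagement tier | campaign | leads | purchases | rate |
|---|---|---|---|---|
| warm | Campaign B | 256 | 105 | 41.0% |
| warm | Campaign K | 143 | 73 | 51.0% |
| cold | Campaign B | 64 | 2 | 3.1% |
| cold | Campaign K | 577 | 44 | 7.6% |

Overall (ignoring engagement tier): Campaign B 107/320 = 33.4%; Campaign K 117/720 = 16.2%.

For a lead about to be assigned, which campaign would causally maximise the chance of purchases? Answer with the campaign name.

The stratified and pooled comparisons disagree (Campaign K wins within each engagement tier; Campaign B wins overall), so the answer turns on the causal role of engagement tier.
Engagement tier here is a post-treatment variable shaped by the campaign; conditioning on it would introduce bias rather than remove it. The overall comparison is the causal one.
Pooled: Campaign B 33.4% vs Campaign K 16.2%; Campaign B is higher overall.

Campaign B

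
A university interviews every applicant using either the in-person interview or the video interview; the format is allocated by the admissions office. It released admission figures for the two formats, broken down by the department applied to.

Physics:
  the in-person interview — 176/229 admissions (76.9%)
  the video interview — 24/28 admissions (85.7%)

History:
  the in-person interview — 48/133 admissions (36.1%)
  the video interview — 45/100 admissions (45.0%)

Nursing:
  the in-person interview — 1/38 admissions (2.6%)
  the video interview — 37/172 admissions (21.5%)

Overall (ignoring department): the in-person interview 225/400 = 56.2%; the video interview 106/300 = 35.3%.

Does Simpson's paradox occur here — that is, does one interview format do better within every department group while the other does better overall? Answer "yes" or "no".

Within each department level (Physics 76.9% vs 85.7%; History 36.1% vs 45.0%; Nursing 2.6% vs 21.5%), the video interview has the higher rate every time. Pooled: 56.2% vs 35.3% — the in-person interview has the higher rate overall. The two comparisons disagree.

yes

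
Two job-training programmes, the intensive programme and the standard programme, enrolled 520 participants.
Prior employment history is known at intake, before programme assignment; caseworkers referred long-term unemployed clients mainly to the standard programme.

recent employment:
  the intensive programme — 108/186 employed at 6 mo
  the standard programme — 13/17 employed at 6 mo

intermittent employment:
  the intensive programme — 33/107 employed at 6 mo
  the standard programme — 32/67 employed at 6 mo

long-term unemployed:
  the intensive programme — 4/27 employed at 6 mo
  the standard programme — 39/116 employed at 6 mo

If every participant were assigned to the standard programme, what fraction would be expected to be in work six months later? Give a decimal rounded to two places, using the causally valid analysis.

0.55

Here prior employment history is a common cause — it drives both which programme a case falls under and the outcome. The crude comparison mixes populations; the stratum-specific rates are the causally relevant ones.
Standardising the standard programme to the population prior employment history mix: 0.390·13/17 + 0.335·32/67 + 0.275·39/116 = 0.551.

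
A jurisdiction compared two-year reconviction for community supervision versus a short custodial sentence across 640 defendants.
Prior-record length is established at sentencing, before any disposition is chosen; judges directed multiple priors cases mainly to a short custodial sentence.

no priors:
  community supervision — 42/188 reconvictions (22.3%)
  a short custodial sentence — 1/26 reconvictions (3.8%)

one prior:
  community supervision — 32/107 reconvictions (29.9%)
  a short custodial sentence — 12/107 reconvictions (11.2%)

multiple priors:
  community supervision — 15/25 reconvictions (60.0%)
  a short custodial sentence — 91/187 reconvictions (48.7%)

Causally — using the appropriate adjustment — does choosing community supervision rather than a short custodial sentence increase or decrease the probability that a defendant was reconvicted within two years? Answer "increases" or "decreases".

The prior-record length-specific comparison favours a short custodial sentence throughout, but the pooled figures favour community supervision. The question is whether to condition on prior-record length.
Prior-record length satisfies the back-door criterion: it is not a descendant of the disposition, and it blocks the spurious path from disposition to outcome. Adjusting for it (i.e., using the within-prior-record length rates) gives the causal effect.
Within each level — no priors: 22.3% vs 3.8%; one prior: 29.9% vs 11.2%; multiple priors: 60.0% vs 48.7% — a short custodial sentence is lower every time.

increases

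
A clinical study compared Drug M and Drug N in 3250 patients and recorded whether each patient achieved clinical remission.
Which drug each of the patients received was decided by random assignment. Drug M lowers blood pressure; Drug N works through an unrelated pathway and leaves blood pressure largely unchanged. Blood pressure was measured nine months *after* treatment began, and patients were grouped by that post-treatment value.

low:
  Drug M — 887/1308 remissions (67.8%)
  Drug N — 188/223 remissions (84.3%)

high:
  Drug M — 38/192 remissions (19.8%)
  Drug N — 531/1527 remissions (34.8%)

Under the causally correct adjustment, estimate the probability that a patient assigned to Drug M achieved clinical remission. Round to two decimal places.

The distribution of blood pressure is itself part of what the drug does — it is an intermediate outcome. Holding it fixed would remove that part of the effect; the total effect is the pooled difference.
So P(outcome | do(Drug M)) is just the pooled rate for Drug M: 925/1500 = 0.617.

0.62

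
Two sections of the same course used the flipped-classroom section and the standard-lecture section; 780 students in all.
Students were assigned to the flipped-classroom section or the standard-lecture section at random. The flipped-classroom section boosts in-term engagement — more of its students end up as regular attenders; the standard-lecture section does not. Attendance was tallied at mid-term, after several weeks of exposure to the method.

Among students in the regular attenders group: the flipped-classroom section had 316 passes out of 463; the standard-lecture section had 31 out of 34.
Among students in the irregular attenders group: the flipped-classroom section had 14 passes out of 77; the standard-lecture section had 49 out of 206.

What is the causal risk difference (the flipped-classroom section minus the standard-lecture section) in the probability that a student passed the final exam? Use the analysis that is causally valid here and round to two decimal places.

Stratifying would compare teaching methods among students the teaching methods themselves sorted into mid-term attendance groups — a form of selection on an intermediate. The unconditioned pooled rates give the total causal effect.
The causal difference is the pooled difference: 0.611 − 0.333 = +0.278.

+0.28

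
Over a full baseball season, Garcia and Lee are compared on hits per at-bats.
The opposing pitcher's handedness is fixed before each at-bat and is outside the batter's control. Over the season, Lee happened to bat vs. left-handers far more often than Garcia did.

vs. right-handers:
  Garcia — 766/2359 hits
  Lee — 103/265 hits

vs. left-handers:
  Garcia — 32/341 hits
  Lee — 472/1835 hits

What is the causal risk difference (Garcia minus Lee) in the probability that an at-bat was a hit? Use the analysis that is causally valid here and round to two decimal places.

-0.11

The pitcher handedness-specific comparison favours Lee throughout, but the pooled figures favour Garcia. The question is whether to condition on pitcher handedness.
Pitcher handedness satisfies the back-door criterion: it is not a descendant of the player, and it blocks the spurious path from player to outcome. Adjusting for it (i.e., using the within-pitcher handedness rates) gives the causal effect.
Adjusting over the population distribution of pitcher handedness: 0.547·(0.325−0.389) + 0.453·(0.094−0.257) = -0.109.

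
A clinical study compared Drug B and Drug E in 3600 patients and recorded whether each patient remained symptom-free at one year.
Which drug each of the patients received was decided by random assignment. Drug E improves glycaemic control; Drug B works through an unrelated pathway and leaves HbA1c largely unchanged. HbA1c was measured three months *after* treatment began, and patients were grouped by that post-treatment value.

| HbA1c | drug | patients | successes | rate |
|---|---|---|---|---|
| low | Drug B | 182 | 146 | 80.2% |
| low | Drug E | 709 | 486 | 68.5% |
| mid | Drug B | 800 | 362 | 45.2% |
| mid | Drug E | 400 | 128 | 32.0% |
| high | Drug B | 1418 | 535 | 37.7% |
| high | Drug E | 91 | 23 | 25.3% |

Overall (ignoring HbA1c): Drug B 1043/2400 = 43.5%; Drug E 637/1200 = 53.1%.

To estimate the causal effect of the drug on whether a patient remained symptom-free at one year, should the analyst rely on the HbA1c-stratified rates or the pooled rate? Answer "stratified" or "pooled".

pooled

Drug B is higher inside every HbA1c stratum but Drug E is higher in aggregate. Whether to stratify depends on how HbA1c relates to the drug.
HbA1c is recorded after the drug and is itself shifted by it — it sits on the causal path from drug to outcome. Conditioning on a mediator would strip out part of the effect we want; the pooled comparison gives the total causal effect.
Pooled: Drug B 43.5% vs Drug E 53.1%; Drug E is higher overall.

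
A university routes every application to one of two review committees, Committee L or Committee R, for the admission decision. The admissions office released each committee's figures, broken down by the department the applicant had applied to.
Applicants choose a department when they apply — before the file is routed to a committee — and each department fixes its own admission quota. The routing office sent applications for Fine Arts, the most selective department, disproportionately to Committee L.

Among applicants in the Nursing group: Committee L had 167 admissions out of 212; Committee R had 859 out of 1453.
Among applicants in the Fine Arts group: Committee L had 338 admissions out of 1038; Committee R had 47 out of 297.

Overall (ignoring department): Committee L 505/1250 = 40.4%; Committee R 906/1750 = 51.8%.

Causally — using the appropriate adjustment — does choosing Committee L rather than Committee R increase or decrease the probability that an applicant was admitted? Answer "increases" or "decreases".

increases

Nothing the review committee does changes department; the imbalance is an allocation artefact. With department also predicting the outcome, the pooled figure is confounded, and the within-stratum comparison is the causal one.
Within each level — Nursing: 78.8% vs 59.1%; Fine Arts: 32.6% vs 15.8% — Committee L is higher every time.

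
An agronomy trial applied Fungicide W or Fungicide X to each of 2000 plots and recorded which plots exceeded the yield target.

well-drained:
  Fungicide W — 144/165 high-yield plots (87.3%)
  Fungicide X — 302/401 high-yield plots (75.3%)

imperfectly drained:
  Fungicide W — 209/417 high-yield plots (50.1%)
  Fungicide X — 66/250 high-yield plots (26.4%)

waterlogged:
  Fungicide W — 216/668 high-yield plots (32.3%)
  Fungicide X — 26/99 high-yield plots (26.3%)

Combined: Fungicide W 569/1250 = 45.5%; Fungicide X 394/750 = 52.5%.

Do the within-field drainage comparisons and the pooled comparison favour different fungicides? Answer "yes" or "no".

yes

Within each field drainage level (well-drained 87.3% vs 75.3%; imperfectly drained 50.1% vs 26.4%; waterlogged 32.3% vs 26.3%), Fungicide W has the higher rate every time. Pooled: 45.5% vs 52.5% — Fungicide X has the higher rate overall. The two comparisons disagree.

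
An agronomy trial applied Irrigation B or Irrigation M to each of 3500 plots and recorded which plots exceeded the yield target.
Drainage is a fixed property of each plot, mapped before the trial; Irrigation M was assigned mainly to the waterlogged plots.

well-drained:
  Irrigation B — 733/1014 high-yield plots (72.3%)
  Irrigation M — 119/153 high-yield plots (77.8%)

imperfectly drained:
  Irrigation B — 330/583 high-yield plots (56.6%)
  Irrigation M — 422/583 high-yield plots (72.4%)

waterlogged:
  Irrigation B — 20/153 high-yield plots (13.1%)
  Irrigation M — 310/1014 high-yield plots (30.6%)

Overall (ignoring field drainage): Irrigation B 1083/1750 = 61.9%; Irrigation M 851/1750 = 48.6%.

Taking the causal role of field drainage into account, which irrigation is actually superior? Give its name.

Field drainage satisfies the back-door criterion: it is not a descendant of the irrigation, and it blocks the spurious path from irrigation to outcome. Adjusting for it (i.e., using the within-field drainage rates) gives the causal effect.
Within each level — well-drained: 72.3% vs 77.8%; imperfectly drained: 56.6% vs 72.4%; waterlogged: 13.1% vs 30.6% — Irrigation M is higher every time.

Irrigation M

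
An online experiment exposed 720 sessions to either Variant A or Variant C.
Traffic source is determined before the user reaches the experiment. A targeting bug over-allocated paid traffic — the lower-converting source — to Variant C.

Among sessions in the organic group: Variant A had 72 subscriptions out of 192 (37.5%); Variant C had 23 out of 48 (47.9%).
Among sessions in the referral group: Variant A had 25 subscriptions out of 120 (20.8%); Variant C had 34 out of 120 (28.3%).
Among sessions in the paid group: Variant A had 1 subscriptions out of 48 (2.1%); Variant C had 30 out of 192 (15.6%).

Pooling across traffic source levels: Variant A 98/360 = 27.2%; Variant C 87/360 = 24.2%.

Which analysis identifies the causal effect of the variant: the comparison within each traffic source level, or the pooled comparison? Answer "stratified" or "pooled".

stratified

Traffic source is set before the variant has any effect — it is not caused by the variant — and it independently drives the outcome. That makes it a confounder, so the causal comparison is within traffic source levels.
Within each level — organic: 37.5% vs 47.9%; referral: 20.8% vs 28.3%; paid: 2.1% vs 15.6% — Variant C is higher every time.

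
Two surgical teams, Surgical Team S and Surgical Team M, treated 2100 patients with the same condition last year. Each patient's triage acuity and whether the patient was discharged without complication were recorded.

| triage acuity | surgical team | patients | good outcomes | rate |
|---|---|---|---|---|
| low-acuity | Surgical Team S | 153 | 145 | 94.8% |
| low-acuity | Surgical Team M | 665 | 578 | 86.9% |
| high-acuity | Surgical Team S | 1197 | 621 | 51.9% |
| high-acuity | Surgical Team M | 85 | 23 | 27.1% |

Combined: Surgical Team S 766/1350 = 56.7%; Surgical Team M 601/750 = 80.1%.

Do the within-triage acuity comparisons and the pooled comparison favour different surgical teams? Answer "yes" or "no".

Within each triage acuity level (low-acuity 94.8% vs 86.9%; high-acuity 51.9% vs 27.1%), Surgical Team S has the higher rate every time. Pooled: 56.7% vs 80.1% — Surgical Team M has the higher rate overall. The two comparisons disagree.

yes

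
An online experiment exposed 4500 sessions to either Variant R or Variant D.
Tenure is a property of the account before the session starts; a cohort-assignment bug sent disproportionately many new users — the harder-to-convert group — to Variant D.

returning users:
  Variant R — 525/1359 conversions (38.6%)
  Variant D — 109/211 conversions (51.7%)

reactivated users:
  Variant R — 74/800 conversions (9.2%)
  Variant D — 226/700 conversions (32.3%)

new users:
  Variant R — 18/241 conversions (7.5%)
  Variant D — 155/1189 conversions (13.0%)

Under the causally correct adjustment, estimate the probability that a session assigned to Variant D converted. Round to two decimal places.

Since user tenure is a pre-existing factor (not a product of the variant) and it affects the outcome on its own, it is a confounder. The stratified rates, not the pooled rate, identify the causal effect.
Standardising Variant D to the population user tenure mix: 0.349·109/211 + 0.333·226/700 + 0.318·155/1189 = 0.329.

0.33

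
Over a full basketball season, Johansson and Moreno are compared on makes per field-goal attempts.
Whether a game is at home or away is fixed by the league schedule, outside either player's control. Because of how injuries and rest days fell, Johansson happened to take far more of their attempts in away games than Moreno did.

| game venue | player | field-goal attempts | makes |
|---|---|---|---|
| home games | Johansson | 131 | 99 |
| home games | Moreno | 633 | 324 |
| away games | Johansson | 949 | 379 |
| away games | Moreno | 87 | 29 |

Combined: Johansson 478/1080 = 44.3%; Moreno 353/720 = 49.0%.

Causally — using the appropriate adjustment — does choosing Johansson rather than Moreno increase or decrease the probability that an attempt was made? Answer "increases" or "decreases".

Since game venue is a pre-existing factor (not a product of the player) and it affects the outcome on its own, it is a confounder. The stratified rates, not the pooled rate, identify the causal effect.
Within each level — home games: 75.6% vs 51.2%; away games: 39.9% vs 33.3% — Johansson is higher every time.

increases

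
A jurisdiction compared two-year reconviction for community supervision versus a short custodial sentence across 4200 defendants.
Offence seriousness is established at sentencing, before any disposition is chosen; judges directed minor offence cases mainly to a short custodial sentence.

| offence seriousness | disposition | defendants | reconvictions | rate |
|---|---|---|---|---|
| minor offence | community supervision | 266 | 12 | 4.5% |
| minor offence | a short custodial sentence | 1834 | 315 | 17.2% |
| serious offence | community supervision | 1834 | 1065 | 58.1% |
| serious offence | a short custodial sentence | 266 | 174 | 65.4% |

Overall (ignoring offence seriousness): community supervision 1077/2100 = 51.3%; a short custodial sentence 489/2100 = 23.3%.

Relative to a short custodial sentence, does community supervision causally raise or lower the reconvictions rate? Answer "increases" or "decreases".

The stratified and pooled comparisons disagree (community supervision wins within each offence seriousness; a short custodial sentence wins overall), so the answer turns on the causal role of offence seriousness.
Offence seriousness satisfies the back-door criterion: it is not a descendant of the disposition, and it blocks the spurious path from disposition to outcome. Adjusting for it (i.e., using the within-offence seriousness rates) gives the causal effect.
Within each level — minor offence: 4.5% vs 17.2%; serious offence: 58.1% vs 65.4% — community supervision is lower every time.

decreases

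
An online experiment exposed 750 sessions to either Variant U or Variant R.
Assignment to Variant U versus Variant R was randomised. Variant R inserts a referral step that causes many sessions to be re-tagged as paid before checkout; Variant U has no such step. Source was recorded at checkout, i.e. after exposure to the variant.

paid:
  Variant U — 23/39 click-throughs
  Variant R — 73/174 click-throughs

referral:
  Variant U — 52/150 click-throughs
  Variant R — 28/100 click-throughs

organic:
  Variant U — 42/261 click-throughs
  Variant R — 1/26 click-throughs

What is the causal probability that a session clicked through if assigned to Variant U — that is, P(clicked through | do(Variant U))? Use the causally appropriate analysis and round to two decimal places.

Traffic source is downstream of the variant. One should not condition on a consequence of treatment, so the overall rates are the right comparison.
So P(outcome | do(Variant U)) is just the pooled rate for Variant U: 117/450 = 0.260.

0.26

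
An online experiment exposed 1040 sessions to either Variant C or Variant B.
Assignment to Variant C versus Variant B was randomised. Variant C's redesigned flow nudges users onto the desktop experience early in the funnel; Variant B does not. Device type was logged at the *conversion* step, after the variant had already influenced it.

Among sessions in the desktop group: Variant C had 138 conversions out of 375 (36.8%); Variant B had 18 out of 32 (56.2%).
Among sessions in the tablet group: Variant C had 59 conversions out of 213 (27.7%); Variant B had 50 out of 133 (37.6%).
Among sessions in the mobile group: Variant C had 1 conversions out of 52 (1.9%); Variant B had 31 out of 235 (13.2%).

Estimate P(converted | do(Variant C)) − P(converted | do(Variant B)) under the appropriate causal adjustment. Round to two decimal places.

The device type-specific comparison favours Variant B throughout, but the pooled figures favour Variant C. The question is whether to condition on device type.
Stratifying would compare variants among sessions the variants themselves sorted into device type groups — a form of selection on an intermediate. The unconditioned pooled rates give the total causal effect.
The causal difference is the pooled difference: 0.309 − 0.247 = +0.062.

+0.06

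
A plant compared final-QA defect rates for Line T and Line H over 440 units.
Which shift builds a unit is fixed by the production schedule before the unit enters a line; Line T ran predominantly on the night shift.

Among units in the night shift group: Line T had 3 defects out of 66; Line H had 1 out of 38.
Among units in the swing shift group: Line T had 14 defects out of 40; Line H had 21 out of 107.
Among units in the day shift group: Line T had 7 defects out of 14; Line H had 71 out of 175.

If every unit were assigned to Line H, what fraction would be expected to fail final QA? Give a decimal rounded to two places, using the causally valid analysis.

0.25

Line H is lower inside every shift stratum but Line T is lower in aggregate. Whether to stratify depends on how shift relates to the line.
Shift satisfies the back-door criterion: it is not a descendant of the line, and it blocks the spurious path from line to outcome. Adjusting for it (i.e., using the within-shift rates) gives the causal effect.
Standardising Line H to the population shift mix: 0.236·1/38 + 0.334·21/107 + 0.430·71/175 = 0.246.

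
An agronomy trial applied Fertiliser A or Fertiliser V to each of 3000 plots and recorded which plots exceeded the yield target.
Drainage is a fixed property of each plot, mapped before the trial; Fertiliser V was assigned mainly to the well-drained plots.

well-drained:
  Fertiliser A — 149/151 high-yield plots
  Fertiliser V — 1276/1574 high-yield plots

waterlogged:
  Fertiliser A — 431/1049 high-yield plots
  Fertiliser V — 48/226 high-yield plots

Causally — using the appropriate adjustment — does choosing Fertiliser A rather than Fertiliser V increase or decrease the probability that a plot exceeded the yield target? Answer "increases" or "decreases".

The stratified and pooled comparisons disagree (Fertiliser A wins within each field drainage; Fertiliser V wins overall), so the answer turns on the causal role of field drainage.
Field drainage satisfies the back-door criterion: it is not a descendant of the fertiliser, and it blocks the spurious path from fertiliser to outcome. Adjusting for it (i.e., using the within-field drainage rates) gives the causal effect.
Within each level — well-drained: 98.7% vs 81.1%; waterlogged: 41.1% vs 21.2% — Fertiliser A is higher every time.

increases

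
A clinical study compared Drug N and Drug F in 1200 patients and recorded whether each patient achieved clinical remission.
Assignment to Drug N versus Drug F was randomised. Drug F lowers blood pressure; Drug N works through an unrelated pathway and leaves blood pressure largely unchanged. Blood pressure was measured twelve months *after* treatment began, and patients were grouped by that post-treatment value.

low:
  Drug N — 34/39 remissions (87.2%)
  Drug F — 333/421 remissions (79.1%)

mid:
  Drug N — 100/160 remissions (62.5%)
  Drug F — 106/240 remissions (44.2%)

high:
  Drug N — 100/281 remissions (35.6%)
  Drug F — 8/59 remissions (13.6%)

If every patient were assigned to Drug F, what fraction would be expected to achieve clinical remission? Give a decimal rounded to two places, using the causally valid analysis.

Blood pressure is downstream of the drug. One should not condition on a consequence of treatment, so the overall rates are the right comparison.
So P(outcome | do(Drug F)) is just the pooled rate for Drug F: 447/720 = 0.621.

0.62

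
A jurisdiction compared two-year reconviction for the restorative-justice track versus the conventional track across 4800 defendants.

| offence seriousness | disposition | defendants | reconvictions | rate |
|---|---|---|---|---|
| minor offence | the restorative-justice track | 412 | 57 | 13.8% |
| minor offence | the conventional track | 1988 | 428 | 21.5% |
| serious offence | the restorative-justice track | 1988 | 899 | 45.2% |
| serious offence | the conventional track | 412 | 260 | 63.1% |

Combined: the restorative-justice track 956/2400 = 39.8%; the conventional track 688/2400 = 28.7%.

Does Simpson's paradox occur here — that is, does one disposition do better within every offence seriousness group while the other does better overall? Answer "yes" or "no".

yes

Within each offence seriousness level (minor offence 13.8% vs 21.5%; serious offence 45.2% vs 63.1%), the restorative-justice track has the lower rate every time. Pooled: 39.8% vs 28.7% — the conventional track has the lower rate overall. The two comparisons disagree.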